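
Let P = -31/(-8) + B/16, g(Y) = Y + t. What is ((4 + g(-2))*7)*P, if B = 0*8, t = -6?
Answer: -217/2 ≈ -108.50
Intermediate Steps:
B = 0
g(Y) = -6 + Y (g(Y) = Y - 6 = -6 + Y)
P = 31/8 (P = -31/(-8) + 0/16 = -31*(-⅛) + 0*(1/16) = 31/8 + 0 = 31/8 ≈ 3.8750)
((4 + g(-2))*7)*P = ((4 + (-6 - 2))*7)*(31/8) = ((4 - 8)*7)*(31/8) = -4*7*(31/8) = -28*31/8 = -217/2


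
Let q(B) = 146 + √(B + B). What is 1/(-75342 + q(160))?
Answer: -18799/1413609524 - √5/706804762 ≈ -1.3302e-5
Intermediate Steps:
q(B) = 146 + √2*√B (q(B) = 146 + √(2*B) = 146 + √2*√B)
1/(-75342 + q(160)) = 1/(-75342 + (146 + √2*√160)) = 1/(-75342 + (146 + √2*(4*√10))) = 1/(-75342 + (146 + 8*√5)) = 1/(-75196 + 8*√5)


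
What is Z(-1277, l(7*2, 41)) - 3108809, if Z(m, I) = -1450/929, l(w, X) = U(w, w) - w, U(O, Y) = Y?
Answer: -2888085011/929 ≈ -3.1088e+6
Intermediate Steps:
l(w, X) = 0 (l(w, X) = w - w = 0)
Z(m, I) = -1450/929 (Z(m, I) = -1450*1/929 = -1450/929)
Z(-1277, l(7*2, 41)) - 3108809 = -1450/929 - 3108809 = -2888085011/929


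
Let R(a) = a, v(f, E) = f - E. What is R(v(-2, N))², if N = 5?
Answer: 49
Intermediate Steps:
R(v(-2, N))² = (-2 - 1*5)² = (-2 - 5)² = (-7)² = 49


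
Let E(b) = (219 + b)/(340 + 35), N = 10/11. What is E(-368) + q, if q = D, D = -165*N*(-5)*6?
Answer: 1687351/375 ≈ 4499.6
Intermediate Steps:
N = 10/11 (N = 10*(1/11) = 10/11 ≈ 0.90909)
E(b) = 73/125 + b/375 (E(b) = (219 + b)/375 = (219 + b)*(1/375) = 73/125 + b/375)
D = 4500 (D = -165*(10/11)*(-5)*6 = -(-750)*6 = -165*(-300/11) = 4500)
q = 4500
E(-368) + q = (73/125 + (1/375)*(-368)) + 4500 = (73/125 - 368/375) + 4500 = -149/375 + 4500 = 1687351/375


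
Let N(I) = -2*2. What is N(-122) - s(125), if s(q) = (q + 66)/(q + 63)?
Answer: -943/188 ≈ -5.0160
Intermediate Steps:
s(q) = (66 + q)/(63 + q)
N(I) = -4
N(-122) - s(125) = -4 - (66 + 125)/(63 + 125) = -4 - 191/188 = -943/188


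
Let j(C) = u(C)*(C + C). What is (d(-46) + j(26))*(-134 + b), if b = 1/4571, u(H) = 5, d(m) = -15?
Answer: -21437955/653 ≈ -32830.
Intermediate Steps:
b = 1/4571 ≈ 0.00021877
j(C) = 10*C (j(C) = 5*(C + C) = 5*(2*C) = 10*C)
(d(-46) + j(26))*(-134 + b) = (-15 + 10*26)*(-134 + 1/4571) = (-15 + 260)*(-612513/4571) = 245*(-612513/4571) = -21437955/653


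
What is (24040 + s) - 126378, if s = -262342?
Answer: -364680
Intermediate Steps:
(24040 + s) - 126378 = (24040 - 262342) - 126378 = -238302 - 126378 = -364680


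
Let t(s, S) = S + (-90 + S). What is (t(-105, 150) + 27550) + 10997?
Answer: 38757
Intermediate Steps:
t(s, S) = -90 + 2*S
(t(-105, 150) + 27550) + 10997 = ((-90 + 2*150) + 27550) + 10997 = ((-90 + 300) + 27550) + 10997 = (210 + 27550) + 10997 = 27760 + 10997 = 38757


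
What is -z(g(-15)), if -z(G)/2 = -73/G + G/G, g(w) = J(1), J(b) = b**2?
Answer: -144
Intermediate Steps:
g(w) = 1 (g(w) = 1**2 = 1)
z(G) = -2 + 146/G (z(G) = -2*(-73/G + G/G) = -2*(-73/G + 1) = -2*(1 - 73/G) = -2 + 146/G)
-z(g(-15)) = -(-2 + 146/1) = -(-2 + 146*1) = -(-2 + 146) = -1*144 = -144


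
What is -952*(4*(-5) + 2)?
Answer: 17136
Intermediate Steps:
-952*(4*(-5) + 2) = -952*(-20 + 2) = -952*(-18) = -238*(-72) = 17136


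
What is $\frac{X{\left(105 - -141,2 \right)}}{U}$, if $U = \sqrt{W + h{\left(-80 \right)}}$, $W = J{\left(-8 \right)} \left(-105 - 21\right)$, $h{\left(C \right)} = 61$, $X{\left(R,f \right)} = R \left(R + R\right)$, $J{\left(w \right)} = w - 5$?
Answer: $\frac{121032 \sqrt{1699}}{1699} \approx 2936.3$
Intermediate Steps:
$J{\left(w \right)} = -5 + w$
$X{\left(R,f \right)} = 2 R^{2}$ ($X{\left(R,f \right)} = R 2 R = 2 R^{2}$)
$W = 1638$ ($W = \left(-5 - 8\right) \left(-105 - 21\right) = \left(-13\right) \left(-126\right) = 1638$)
$U = \sqrt{1699}$ ($U = \sqrt{1638 + 61} = \sqrt{1699} \approx 41.219$)
$\frac{X{\left(105 - -141,2 \right)}}{U} = \frac{2 \left(105 - -141\right)^{2}}{\sqrt{1699}} = 2 \left(105 + 141\right)^{2} \frac{\sqrt{1699}}{1699} = 2 \cdot 246^{2} \frac{\sqrt{1699}}{1699} = 2 \cdot 60516 \frac{\sqrt{1699}}{1699} = 121032 \frac{\sqrt{1699}}{1699} = \frac{121032 \sqrt{1699}}{1699}$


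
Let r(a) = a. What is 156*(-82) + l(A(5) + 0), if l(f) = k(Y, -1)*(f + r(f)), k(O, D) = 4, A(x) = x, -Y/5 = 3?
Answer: -12752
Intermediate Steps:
Y = -15 (Y = -5*3 = -15)
l(f) = 8*f (l(f) = 4*(f + f) = 4*(2*f) = 8*f)
156*(-82) + l(A(5) + 0) = 156*(-82) + 8*(5 + 0) = -12792 + 8*5 = -12792 + 40 = -12752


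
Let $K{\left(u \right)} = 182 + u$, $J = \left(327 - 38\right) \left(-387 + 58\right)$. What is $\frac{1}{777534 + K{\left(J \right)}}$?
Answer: $\frac{1}{682635} \approx 1.4649 \cdot 10^{-6}$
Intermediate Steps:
$J = -95081$ ($J = 289 \left(-329\right) = -95081$)
$\frac{1}{777534 + K{\left(J \right)}} = \frac{1}{777534 + \left(182 - 95081\right)} = \frac{1}{777534 - 94899} = \frac{1}{682635}$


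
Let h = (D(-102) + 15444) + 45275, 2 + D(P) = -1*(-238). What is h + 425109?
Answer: 486064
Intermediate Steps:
D(P) = 236 (D(P) = -2 - 1*(-238) = -2 + 238 = 236)
h = 60955 (h = (236 + 15444) + 45275 = 15680 + 45275 = 60955)
h + 425109 = 60955 + 425109 = 486064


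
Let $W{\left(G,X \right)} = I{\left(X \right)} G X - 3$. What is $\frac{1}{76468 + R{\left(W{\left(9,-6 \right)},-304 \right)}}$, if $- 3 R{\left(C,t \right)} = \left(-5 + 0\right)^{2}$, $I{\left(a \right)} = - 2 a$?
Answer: $\frac{3}{229379} \approx 1.3079 \cdot 10^{-5}$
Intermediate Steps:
$W{\left(G,X \right)} = -3 - 2 G X^{2}$ ($W{\left(G,X \right)} = - 2 X G X - 3 = - 2 G X X - 3 = - 2 G X^{2} - 3 = -3 - 2 G X^{2}$)
$R{\left(C,t \right)} = - \frac{25}{3}$ ($R{\left(C,t \right)} = - \frac{\left(-5 + 0\right)^{2}}{3} = - \frac{\left(-5\right)^{2}}{3} = \left(- \frac{1}{3}\right) 25 = - \frac{25}{3}$)
$\frac{1}{76468 + R{\left(W{\left(9,-6 \right)},-304 \right)}} = \frac{1}{76468 - \frac{25}{3}} = \frac{1}{\frac{229379}{3}} = \frac{3}{229379}$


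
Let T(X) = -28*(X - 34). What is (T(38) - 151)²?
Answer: 69169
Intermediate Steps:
T(X) = 952 - 28*X (T(X) = -28*(-34 + X) = 952 - 28*X)
(T(38) - 151)² = ((952 - 28*38) - 151)² = ((952 - 1064) - 151)² = (-112 - 151)² = (-263)² = 69169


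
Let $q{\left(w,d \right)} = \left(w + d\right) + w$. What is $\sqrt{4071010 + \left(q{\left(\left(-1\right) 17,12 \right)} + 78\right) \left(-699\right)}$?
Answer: $\sqrt{4031866} \approx 2008.0$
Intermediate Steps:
$q{\left(w,d \right)} = d + 2 w$ ($q{\left(w,d \right)} = \left(d + w\right) + w = d + 2 w$)
$\sqrt{4071010 + \left(q{\left(\left(-1\right) 17,12 \right)} + 78\right) \left(-699\right)} = \sqrt{4071010 + \left(\left(12 + 2 \left(\left(-1\right) 17\right)\right) + 78\right) \left(-699\right)} = \sqrt{4071010 + \left(\left(12 + 2 \left(-17\right)\right) + 78\right) \left(-699\right)} = \sqrt{4071010 + \left(\left(12 - 34\right) + 78\right) \left(-699\right)} = \sqrt{4071010 + \left(-22 + 78\right) \left(-699\right)} = \sqrt{4071010 + 56 \left(-699\right)} = \sqrt{4071010 - 39144} = \sqrt{4031866}$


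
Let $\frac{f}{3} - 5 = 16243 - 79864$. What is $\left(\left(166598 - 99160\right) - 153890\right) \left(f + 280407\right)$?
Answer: $-7742554668$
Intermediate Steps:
$f = -190848$ ($f = 15 + 3 \left(16243 - 79864\right) = 15 + 3 \left(-63621\right) = 15 - 190863 = -190848$)
$\left(\left(166598 - 99160\right) - 153890\right) \left(f + 280407\right) = \left(\left(166598 - 99160\right) - 153890\right) \left(-190848 + 280407\right) = \left(\left(166598 - 99160\right) - 153890\right) 89559 = \left(67438 - 153890\right) 89559 = \left(-86452\right) 89559 = -7742554668$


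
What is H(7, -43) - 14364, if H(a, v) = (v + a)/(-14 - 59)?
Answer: -1048536/73 ≈ -14364.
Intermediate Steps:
H(a, v) = -a/73 - v/73 (H(a, v) = (a + v)/(-73) = (a + v)*(-1/73) = -a/73 - v/73)
H(7, -43) - 14364 = (-1/73*7 - 1/73*(-43)) - 14364 = (-7/73 + 43/73) - 14364 = 36/73 - 14364 = -1048536/73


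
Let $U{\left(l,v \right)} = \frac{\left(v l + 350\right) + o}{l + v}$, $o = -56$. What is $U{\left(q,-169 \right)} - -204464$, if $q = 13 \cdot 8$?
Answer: $\frac{13307442}{65} \approx 2.0473 \cdot 10^{5}$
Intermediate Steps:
$q = 104$
$U{\left(l,v \right)} = \frac{294 + l v}{l + v}$ ($U{\left(l,v \right)} = \frac{\left(v l + 350\right) - 56}{l + v} = \frac{\left(l v + 350\right) - 56}{l + v} = \frac{\left(350 + l v\right) - 56}{l + v} = \frac{294 + l v}{l + v}$)
$U{\left(q,-169 \right)} - -204464 = \frac{294 + 104 \left(-169\right)}{104 - 169} - -204464 = \frac{294 - 17576}{-65} + 204464 = \left(- \frac{1}{65}\right) \left(-17282\right) + 204464 = \frac{17282}{65} + 204464 = \frac{13307442}{65}$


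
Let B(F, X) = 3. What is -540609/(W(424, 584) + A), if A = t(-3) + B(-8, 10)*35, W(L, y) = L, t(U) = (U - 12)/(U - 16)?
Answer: -10271571/10066 ≈ -1020.4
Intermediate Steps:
t(U) = (-12 + U)/(-16 + U)
A = 2010/19 (A = (-12 - 3)/(-16 - 3) + 3*35 = -15/(-19) + 105 = -1/19*(-15) + 105 = 15/19 + 105 = 2010/19 ≈ 105.79)
-540609/(W(424, 584) + A) = -540609/(424 + 2010/19) = -540609/10066/19 = -540609*19/10066 = -10271571/10066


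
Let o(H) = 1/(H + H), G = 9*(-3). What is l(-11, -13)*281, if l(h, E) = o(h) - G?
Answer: 166633/22 ≈ 7574.2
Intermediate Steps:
G = -27
o(H) = 1/(2*H)
l(h, E) = 27 + 1/(2*h) (l(h, E) = 1/(2*h) - 1*(-27) = 1/(2*h) + 27 = 27 + 1/(2*h))
l(-11, -13)*281 = (27 + (½)/(-11))*281 = (27 + (½)*(-1/11))*281 = (27 - 1/22)*281 = (593/22)*281 = 166633/22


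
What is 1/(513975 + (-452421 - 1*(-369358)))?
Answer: 1/430912 ≈ 2.3207e-6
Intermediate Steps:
1/(513975 + (-452421 - 1*(-369358))) = 1/(513975 + (-452421 + 369358)) = 1/(513975 - 83063) = 1/430912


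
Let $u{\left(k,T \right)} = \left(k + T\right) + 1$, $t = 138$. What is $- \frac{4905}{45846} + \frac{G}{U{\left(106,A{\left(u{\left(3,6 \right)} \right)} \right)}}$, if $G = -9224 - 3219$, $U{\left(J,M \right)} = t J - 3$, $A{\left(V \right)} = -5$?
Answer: $- \frac{7928363}{8277750} \approx -0.95779$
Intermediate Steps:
$u{\left(k,T \right)} = 1 + T + k$ ($u{\left(k,T \right)} = \left(T + k\right) + 1 = 1 + T + k$)
$U{\left(J,M \right)} = -3 + 138 J$ ($U{\left(J,M \right)} = 138 J - 3 = -3 + 138 J$)
$G = -12443$ ($G = -9224 - 3219 = -12443$)
$- \frac{4905}{45846} + \frac{G}{U{\left(106,A{\left(u{\left(3,6 \right)} \right)} \right)}} = - \frac{4905}{45846} - \frac{12443}{-3 + 138 \cdot 106} = \left(-4905\right) \frac{1}{45846} - \frac{12443}{-3 + 14628} = - \frac{545}{5094} - \frac{12443}{14625} = - \frac{7928363}{8277750}$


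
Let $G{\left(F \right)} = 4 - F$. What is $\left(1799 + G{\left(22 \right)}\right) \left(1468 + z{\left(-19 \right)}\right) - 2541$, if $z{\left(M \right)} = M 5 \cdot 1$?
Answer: $2442772$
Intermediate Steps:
$z{\left(M \right)} = 5 M$ ($z{\left(M \right)} = 5 M 1 = 5 M$)
$\left(1799 + G{\left(22 \right)}\right) \left(1468 + z{\left(-19 \right)}\right) - 2541 = \left(1799 + \left(4 - 22\right)\right) \left(1468 + 5 \left(-19\right)\right) - 2541 = \left(1799 + \left(4 - 22\right)\right) \left(1468 - 95\right) - 2541 = \left(1799 - 18\right) 1373 - 2541 = 1781 \cdot 1373 - 2541 = 2445313 - 2541 = 2442772$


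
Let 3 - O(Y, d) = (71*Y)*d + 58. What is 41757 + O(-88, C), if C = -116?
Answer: -683066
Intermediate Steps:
O(Y, d) = -55 - 71*Y*d (O(Y, d) = 3 - ((71*Y)*d + 58) = 3 - (71*Y*d + 58) = 3 - (58 + 71*Y*d) = 3 + (-58 - 71*Y*d) = -55 - 71*Y*d)
41757 + O(-88, C) = 41757 + (-55 - 71*(-88)*(-116)) = 41757 + (-55 - 724768) = 41757 - 724823 = -683066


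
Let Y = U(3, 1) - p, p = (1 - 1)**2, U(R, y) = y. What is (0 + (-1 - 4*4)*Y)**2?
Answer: 289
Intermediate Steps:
p = 0 (p = 0**2 = 0)
Y = 1 (Y = 1 - 1*0 = 1 + 0 = 1)
(0 + (-1 - 4*4)*Y)**2 = (0 + (-1 - 4*4)*1)**2 = (0 + (-1 - 16)*1)**2 = (0 - 17*1)**2 = (0 - 17)**2 = (-17)**2 = 289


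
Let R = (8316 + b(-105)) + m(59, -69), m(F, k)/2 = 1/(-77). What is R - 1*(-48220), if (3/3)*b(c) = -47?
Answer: 4349651/77 ≈ 56489.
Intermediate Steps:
b(c) = -47
m(F, k) = -2/77 (m(F, k) = 2/(-77) = 2*(-1/77) = -2/77)
R = 636711/77 (R = (8316 - 47) - 2/77 = 8269 - 2/77 = 636711/77 ≈ 8269.0)
R - 1*(-48220) = 636711/77 - 1*(-48220) = 636711/77 + 48220 = 4349651/77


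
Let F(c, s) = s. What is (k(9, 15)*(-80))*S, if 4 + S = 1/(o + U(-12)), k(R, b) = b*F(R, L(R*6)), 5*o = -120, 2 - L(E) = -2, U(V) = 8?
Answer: 19500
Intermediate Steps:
L(E) = 4 (L(E) = 2 - 1*(-2) = 2 + 2 = 4)
o = -24 (o = (⅕)*(-120) = -24)
k(R, b) = 4*b (k(R, b) = b*4 = 4*b)
S = -65/16 (S = -4 + 1/(-24 + 8) = -4 + 1/(-16) = -4 - 1/16 = -65/16 ≈ -4.0625)
(k(9, 15)*(-80))*S = ((4*15)*(-80))*(-65/16) = (60*(-80))*(-65/16) = -4800*(-65/16) = 19500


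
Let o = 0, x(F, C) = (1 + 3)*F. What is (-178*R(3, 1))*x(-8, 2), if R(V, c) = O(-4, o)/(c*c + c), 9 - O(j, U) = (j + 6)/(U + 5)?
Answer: 122464/5 ≈ 24493.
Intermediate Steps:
x(F, C) = 4*F
O(j, U) = 9 - (6 + j)/(5 + U) (O(j, U) = 9 - (j + 6)/(U + 5) = 9 - (6 + j)/(5 + U))
R(V, c) = 43/(5*(c + c²)) (R(V, c) = ((39 - 1*(-4) + 9*0)/(5 + 0))/(c*c + c) = ((39 + 4 + 0)/5)/(c² + c) = ((⅕)*43)/(c + c²) = 43/(5*(c + c²)))
(-178*R(3, 1))*x(-8, 2) = (-7654/(5*1*(1 + 1)))*(4*(-8)) = -7654/(5*2)*(-32) = -178*43/10*(-32) = -3827/5*(-32) = 122464/5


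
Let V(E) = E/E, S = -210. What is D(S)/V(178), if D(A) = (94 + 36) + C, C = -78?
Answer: 52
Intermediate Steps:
V(E) = 1
D(A) = 52 (D(A) = (94 + 36) - 78 = 130 - 78 = 52)
D(S)/V(178) = 52/1 = 52*1 = 52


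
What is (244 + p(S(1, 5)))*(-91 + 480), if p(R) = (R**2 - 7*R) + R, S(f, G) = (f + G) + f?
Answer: 97639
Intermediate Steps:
S(f, G) = G + 2*f (S(f, G) = (G + f) + f = G + 2*f)
p(R) = R**2 - 6*R
(244 + p(S(1, 5)))*(-91 + 480) = (244 + (5 + 2*1)*(-6 + (5 + 2*1)))*(-91 + 480) = (244 + (5 + 2)*(-6 + (5 + 2)))*389 = (244 + 7*(-6 + 7))*389 = (244 + 7*1)*389 = (244 + 7)*389 = 251*389 = 97639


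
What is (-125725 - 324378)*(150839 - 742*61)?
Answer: -47520524431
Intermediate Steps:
(-125725 - 324378)*(150839 - 742*61) = -450103*(150839 - 45262) = -450103*105577 = -47520524431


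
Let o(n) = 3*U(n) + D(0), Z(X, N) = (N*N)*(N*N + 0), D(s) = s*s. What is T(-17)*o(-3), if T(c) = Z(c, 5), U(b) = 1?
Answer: 1875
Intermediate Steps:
D(s) = s²
Z(X, N) = N⁴ (Z(X, N) = N²*(N² + 0) = N²*N² = N⁴)
T(c) = 625 (T(c) = 5⁴ = 625)
o(n) = 3 (o(n) = 3*1 + 0² = 3 + 0 = 3)
T(-17)*o(-3) = 625*3 = 1875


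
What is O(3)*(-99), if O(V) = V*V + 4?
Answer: -1287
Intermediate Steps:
O(V) = 4 + V² (O(V) = V² + 4 = 4 + V²)
O(3)*(-99) = (4 + 3²)*(-99) = (4 + 9)*(-99) = 13*(-99) = -1287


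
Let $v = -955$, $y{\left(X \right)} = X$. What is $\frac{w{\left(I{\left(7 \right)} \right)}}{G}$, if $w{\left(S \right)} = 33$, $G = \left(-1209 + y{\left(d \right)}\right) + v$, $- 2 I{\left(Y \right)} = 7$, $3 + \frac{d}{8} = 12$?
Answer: $- \frac{33}{2092} \approx -0.015774$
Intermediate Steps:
$d = 72$ ($d = -24 + 8 \cdot 12 = -24 + 96 = 72$)
$I{\left(Y \right)} = - \frac{7}{2}$ ($I{\left(Y \right)} = \left(- \frac{1}{2}\right) 7 = - \frac{7}{2}$)
$G = -2092$ ($G = \left(-1209 + 72\right) - 955 = -1137 - 955 = -2092$)
$\frac{w{\left(I{\left(7 \right)} \right)}}{G} = \frac{33}{-2092} = 33 \left(- \frac{1}{2092}\right) = - \frac{33}{2092}$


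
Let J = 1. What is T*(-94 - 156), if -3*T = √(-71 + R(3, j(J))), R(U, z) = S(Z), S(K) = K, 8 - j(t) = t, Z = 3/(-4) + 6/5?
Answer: 25*I*√7055/3 ≈ 699.95*I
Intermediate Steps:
Z = 9/20 (Z = 3*(-¼) + 6*(⅕) = -¾ + 6/5 = 9/20 ≈ 0.45000)
j(t) = 8 - t
R(U, z) = 9/20
T = -I*√7055/30 (T = -√(-71 + 9/20)/3 = -I*√7055/30 ≈ -2.7998*I)
T*(-94 - 156) = (-I*√7055/30)*(-94 - 156) = -I*√7055/30*(-250) = 25*I*√7055/3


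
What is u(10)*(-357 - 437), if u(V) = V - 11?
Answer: 794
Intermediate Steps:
u(V) = -11 + V
u(10)*(-357 - 437) = (-11 + 10)*(-357 - 437) = -1*(-794) = 794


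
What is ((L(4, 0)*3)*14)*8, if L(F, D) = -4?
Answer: -1344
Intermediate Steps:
((L(4, 0)*3)*14)*8 = (-4*3*14)*8 = -12*14*8 = -168*8 = -1344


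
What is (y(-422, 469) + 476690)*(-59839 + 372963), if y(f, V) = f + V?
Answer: 149277796388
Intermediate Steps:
y(f, V) = V + f
(y(-422, 469) + 476690)*(-59839 + 372963) = ((469 - 422) + 476690)*(-59839 + 372963) = (47 + 476690)*313124 = 476737*313124 = 149277796388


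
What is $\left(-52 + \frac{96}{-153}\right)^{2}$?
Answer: $\frac{7203856}{2601} \approx 2769.6$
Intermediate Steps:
$\left(-52 + \frac{96}{-153}\right)^{2} = \left(-52 + 96 \left(- \frac{1}{153}\right)\right)^{2} = \left(-52 - \frac{32}{51}\right)^{2} = \left(- \frac{2684}{51}\right)^{2} = \frac{7203856}{2601}$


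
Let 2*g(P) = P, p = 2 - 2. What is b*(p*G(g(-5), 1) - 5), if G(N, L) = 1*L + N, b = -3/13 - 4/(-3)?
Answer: -215/39 ≈ -5.5128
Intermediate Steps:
p = 0
g(P) = P/2
b = 43/39 (b = -3*1/13 - 4*(-⅓) = -3/13 + 4/3 = 43/39 ≈ 1.1026)
G(N, L) = L + N
b*(p*G(g(-5), 1) - 5) = 43*(0*(1 + (½)*(-5)) - 5)/39 = 43*(0*(1 - 5/2) - 5)/39 = 43*(0*(-3/2) - 5)/39 = 43*(0 - 5)/39 = (43/39)*(-5) = -215/39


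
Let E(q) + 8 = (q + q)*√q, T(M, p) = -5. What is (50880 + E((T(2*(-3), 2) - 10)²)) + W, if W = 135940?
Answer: 193562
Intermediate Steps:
E(q) = -8 + 2*q^(3/2) (E(q) = -8 + (q + q)*√q = -8 + (2*q)*√q = -8 + 2*q^(3/2))
(50880 + E((T(2*(-3), 2) - 10)²)) + W = (50880 + (-8 + 2*((-5 - 10)²)^(3/2))) + 135940 = (50880 + (-8 + 2*((-15)²)^(3/2))) + 135940 = (50880 + (-8 + 2*225^(3/2))) + 135940 = (50880 + (-8 + 2*3375)) + 135940 = (50880 + (-8 + 6750)) + 135940 = (50880 + 6742) + 135940 = 57622 + 135940 = 193562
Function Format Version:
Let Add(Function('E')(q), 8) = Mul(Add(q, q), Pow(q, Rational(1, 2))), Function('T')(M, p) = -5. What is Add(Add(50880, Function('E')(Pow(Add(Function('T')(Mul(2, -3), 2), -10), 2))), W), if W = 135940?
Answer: 193562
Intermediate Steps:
Function('E')(q) = Add(-8, Mul(2, Pow(q, Rational(3, 2)))) (Function('E')(q) = Add(-8, Mul(Add(q, q), Pow(q, Rational(1, 2)))) = Add(-8, Mul(Mul(2, q), Pow(q, Rational(1, 2)))) = Add(-8, Mul(2, Pow(q, Rational(3, 2)))))
Add(Add(50880, Function('E')(Pow(Add(Function('T')(Mul(2, -3), 2), -10), 2))), W) = Add(Add(50880, Add(-8, Mul(2, Pow(Pow(Add(-5, -10), 2), Rational(3, 2))))), 135940) = Add(Add(50880, Add(-8, Mul(2, Pow(Pow(-15, 2), Rational(3, 2))))), 135940) = Add(Add(50880, Add(-8, Mul(2, Pow(225, Rational(3, 2))))), 135940) = Add(Add(50880, Add(-8, Mul(2, 3375))), 135940) = Add(Add(50880, Add(-8, 6750)), 135940) = Add(Add(50880, 6742), 135940) = Add(57622, 135940) = 193562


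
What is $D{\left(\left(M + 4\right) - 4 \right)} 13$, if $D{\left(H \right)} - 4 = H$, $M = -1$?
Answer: $39$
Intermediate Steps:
$D{\left(H \right)} = 4 + H$
$D{\left(\left(M + 4\right) - 4 \right)} 13 = \left(4 + \left(\left(-1 + 4\right) - 4\right)\right) 13 = \left(4 + \left(3 - 4\right)\right) 13 = \left(4 - 1\right) 13 = 3 \cdot 13 = 39$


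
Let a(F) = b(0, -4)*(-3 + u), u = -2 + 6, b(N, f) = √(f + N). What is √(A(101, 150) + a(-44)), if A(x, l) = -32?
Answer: √(-32 + 2*I) ≈ 0.17669 + 5.6596*I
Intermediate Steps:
b(N, f) = √(N + f)
u = 4
a(F) = 2*I (a(F) = √(0 - 4)*(-3 + 4) = √(-4)*1 = (2*I)*1 = 2*I)
√(A(101, 150) + a(-44)) = √(-32 + 2*I)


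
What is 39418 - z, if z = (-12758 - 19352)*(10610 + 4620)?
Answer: 489074718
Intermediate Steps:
z = -489035300 (z = -32110*15230 = -489035300)
39418 - z = 39418 - 1*(-489035300) = 39418 + 489035300 = 489074718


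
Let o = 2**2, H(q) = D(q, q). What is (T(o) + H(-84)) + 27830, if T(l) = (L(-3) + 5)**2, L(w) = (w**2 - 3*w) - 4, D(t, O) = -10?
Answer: 28181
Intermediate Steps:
H(q) = -10
L(w) = -4 + w**2 - 3*w
o = 4
T(l) = 361 (T(l) = ((-4 + (-3)**2 - 3*(-3)) + 5)**2 = ((-4 + 9 + 9) + 5)**2 = (14 + 5)**2 = 19**2 = 361)
(T(o) + H(-84)) + 27830 = (361 - 10) + 27830 = 351 + 27830 = 28181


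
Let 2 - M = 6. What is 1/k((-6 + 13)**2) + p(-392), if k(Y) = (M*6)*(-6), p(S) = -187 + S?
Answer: -83375/144 ≈ -578.99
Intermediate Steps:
M = -4 (M = 2 - 1*6 = 2 - 6 = -4)
k(Y) = 144 (k(Y) = -4*6*(-6) = -24*(-6) = 144)
1/k((-6 + 13)**2) + p(-392) = 1/144 + (-187 - 392) = 1/144 - 579 = -83375/144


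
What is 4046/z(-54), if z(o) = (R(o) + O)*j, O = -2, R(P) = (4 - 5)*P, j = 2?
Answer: 2023/52 ≈ 38.904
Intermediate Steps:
R(P) = -P
z(o) = -4 - 2*o (z(o) = (-o - 2)*2 = (-2 - o)*2 = -4 - 2*o)
4046/z(-54) = 4046/(-4 - 2*(-54)) = 4046/(-4 + 108) = 4046/104 = 4046*(1/104) = 2023/52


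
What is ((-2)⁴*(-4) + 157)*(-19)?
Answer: -1767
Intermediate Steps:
((-2)⁴*(-4) + 157)*(-19) = (16*(-4) + 157)*(-19) = (-64 + 157)*(-19) = 93*(-19) = -1767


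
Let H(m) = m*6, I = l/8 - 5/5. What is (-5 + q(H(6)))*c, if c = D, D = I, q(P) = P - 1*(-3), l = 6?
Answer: -17/2 ≈ -8.5000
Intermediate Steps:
I = -1/4 (I = 6/8 - 5/5 = 6*(1/8) - 5*1/5 = 3/4 - 1 = -1/4 ≈ -0.25000)
H(m) = 6*m
q(P) = 3 + P (q(P) = P + 3 = 3 + P)
D = -1/4 ≈ -0.25000
c = -1/4 ≈ -0.25000
(-5 + q(H(6)))*c = (-5 + (3 + 6*6))*(-1/4) = (-5 + (3 + 36))*(-1/4) = (-5 + 39)*(-1/4) = 34*(-1/4) = -17/2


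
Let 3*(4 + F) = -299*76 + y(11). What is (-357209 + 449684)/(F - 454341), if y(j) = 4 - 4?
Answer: -277425/1385759 ≈ -0.20020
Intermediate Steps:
y(j) = 0
F = -22736/3 (F = -4 + (-299*76 + 0)/3 = -4 + (-22724 + 0)/3 = -4 + (1/3)*(-22724) = -4 - 22724/3 = -22736/3 ≈ -7578.7)
(-357209 + 449684)/(F - 454341) = (-357209 + 449684)/(-22736/3 - 454341) = 92475/(-1385759/3) = 92475*(-3/1385759) = -277425/1385759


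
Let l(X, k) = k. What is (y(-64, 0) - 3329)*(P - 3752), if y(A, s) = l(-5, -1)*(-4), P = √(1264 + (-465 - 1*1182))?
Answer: 12475400 - 3325*I*√383 ≈ 1.2475e+7 - 65072.0*I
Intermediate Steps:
P = I*√383 (P = √(1264 + (-465 - 1182)) = √(1264 - 1647) = √(-383) = I*√383 ≈ 19.57*I)
y(A, s) = 4 (y(A, s) = -1*(-4) = 4)
(y(-64, 0) - 3329)*(P - 3752) = (4 - 3329)*(I*√383 - 3752) = -3325*(-3752 + I*√383) = 12475400 - 3325*I*√383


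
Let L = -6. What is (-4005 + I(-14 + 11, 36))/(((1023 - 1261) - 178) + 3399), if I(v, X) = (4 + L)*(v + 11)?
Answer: -4021/2983 ≈ -1.3480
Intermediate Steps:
I(v, X) = -22 - 2*v (I(v, X) = (4 - 6)*(v + 11) = -2*(11 + v) = -22 - 2*v)
(-4005 + I(-14 + 11, 36))/(((1023 - 1261) - 178) + 3399) = (-4005 + (-22 - 2*(-14 + 11)))/(((1023 - 1261) - 178) + 3399) = (-4005 + (-22 - 2*(-3)))/((-238 - 178) + 3399) = (-4005 + (-22 + 6))/(-416 + 3399) = (-4005 - 16)/2983 = -4021*1/2983 = -4021/2983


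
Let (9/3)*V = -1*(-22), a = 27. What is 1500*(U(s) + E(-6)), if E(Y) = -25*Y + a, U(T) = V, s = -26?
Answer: 276500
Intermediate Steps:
V = 22/3 (V = (-1*(-22))/3 = (⅓)*22 = 22/3 ≈ 7.3333)
U(T) = 22/3
E(Y) = 27 - 25*Y (E(Y) = -25*Y + 27 = 27 - 25*Y)
1500*(U(s) + E(-6)) = 1500*(22/3 + (27 - 25*(-6))) = 1500*(22/3 + (27 + 150)) = 1500*(22/3 + 177) = 1500*(553/3) = 276500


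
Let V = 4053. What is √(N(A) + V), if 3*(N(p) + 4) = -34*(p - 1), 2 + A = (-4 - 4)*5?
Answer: √40827/3 ≈ 67.352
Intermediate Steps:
A = -42 (A = -2 + (-4 - 4)*5 = -2 - 8*5 = -2 - 40 = -42)
N(p) = 22/3 - 34*p/3 (N(p) = -4 + (-34*(p - 1))/3 = -4 + (-34*(-1 + p))/3 = -4 + (34 - 34*p)/3 = -4 + (34/3 - 34*p/3) = 22/3 - 34*p/3)
√(N(A) + V) = √((22/3 - 34/3*(-42)) + 4053) = √((22/3 + 476) + 4053) = √(1450/3 + 4053) = √(13609/3) = √40827/3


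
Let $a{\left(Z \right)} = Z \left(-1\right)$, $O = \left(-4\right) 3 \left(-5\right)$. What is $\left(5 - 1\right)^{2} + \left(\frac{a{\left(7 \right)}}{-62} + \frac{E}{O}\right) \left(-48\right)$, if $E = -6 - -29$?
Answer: $- \frac{1212}{155} \approx -7.8194$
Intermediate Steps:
$O = 60$ ($O = \left(-12\right) \left(-5\right) = 60$)
$a{\left(Z \right)} = - Z$
$E = 23$ ($E = -6 + 29 = 23$)
$\left(5 - 1\right)^{2} + \left(\frac{a{\left(7 \right)}}{-62} + \frac{E}{O}\right) \left(-48\right) = \left(5 - 1\right)^{2} + \left(\frac{\left(-1\right) 7}{-62} + \frac{23}{60}\right) \left(-48\right) = 4^{2} + \left(\left(-7\right) \left(- \frac{1}{62}\right) + 23 \cdot \frac{1}{60}\right) \left(-48\right) = 16 + \left(\frac{7}{62} + \frac{23}{60}\right) \left(-48\right) = 16 + \frac{923}{1860} \left(-48\right) = 16 - \frac{3692}{155} = - \frac{1212}{155}$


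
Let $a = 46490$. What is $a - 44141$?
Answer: $2349$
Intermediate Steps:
$a - 44141 = 46490 - 44141 = 2349$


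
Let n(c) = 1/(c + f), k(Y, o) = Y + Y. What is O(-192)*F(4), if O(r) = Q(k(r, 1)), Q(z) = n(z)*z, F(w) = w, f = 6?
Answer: 256/63 ≈ 4.0635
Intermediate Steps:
k(Y, o) = 2*Y
n(c) = 1/(6 + c) (n(c) = 1/(c + 6) = 1/(6 + c))
Q(z) = z/(6 + z)
O(r) = 2*r/(6 + 2*r) (O(r) = (2*r)/(6 + 2*r) = 2*r/(6 + 2*r))
O(-192)*F(4) = -192/(3 - 192)*4 = -192/(-189)*4 = -192*(-1/189)*4 = (64/63)*4 = 256/63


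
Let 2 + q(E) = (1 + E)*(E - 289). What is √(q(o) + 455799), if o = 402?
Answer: 6*√13926 ≈ 708.05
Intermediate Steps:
q(E) = -2 + (1 + E)*(-289 + E) (q(E) = -2 + (1 + E)*(E - 289) = -2 + (1 + E)*(-289 + E))
√(q(o) + 455799) = √((-291 + 402² - 288*402) + 455799) = √((-291 + 161604 - 115776) + 455799) = √(45537 + 455799) = √501336 = 6*√13926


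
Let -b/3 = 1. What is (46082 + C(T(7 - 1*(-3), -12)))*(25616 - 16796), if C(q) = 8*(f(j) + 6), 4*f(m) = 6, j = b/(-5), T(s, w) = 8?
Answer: 406972440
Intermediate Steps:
b = -3 (b = -3*1 = -3)
j = 3/5 (j = -3/(-5) = -3*(-1/5) = 3/5 ≈ 0.60000)
f(m) = 3/2 (f(m) = (1/4)*6 = 3/2)
C(q) = 60 (C(q) = 8*(3/2 + 6) = 8*(15/2) = 60)
(46082 + C(T(7 - 1*(-3), -12)))*(25616 - 16796) = (46082 + 60)*(25616 - 16796) = 46142*8820 = 406972440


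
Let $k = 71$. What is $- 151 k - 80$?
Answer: $-10801$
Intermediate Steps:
$- 151 k - 80 = \left(-151\right) 71 - 80 = -10721 - 80 = -10801$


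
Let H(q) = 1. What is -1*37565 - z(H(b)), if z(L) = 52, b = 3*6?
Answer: -37617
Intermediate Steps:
b = 18
-1*37565 - z(H(b)) = -1*37565 - 1*52 = -37565 - 52 = -37617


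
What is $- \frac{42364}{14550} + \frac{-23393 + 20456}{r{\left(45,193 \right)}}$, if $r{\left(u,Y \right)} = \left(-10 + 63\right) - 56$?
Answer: $\frac{7101043}{7275} \approx 976.09$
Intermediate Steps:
$r{\left(u,Y \right)} = -3$ ($r{\left(u,Y \right)} = 53 - 56 = -3$)
$- \frac{42364}{14550} + \frac{-23393 + 20456}{r{\left(45,193 \right)}} = - \frac{42364}{14550} + \frac{-23393 + 20456}{-3} = \left(-42364\right) \frac{1}{14550} - -979 = - \frac{21182}{7275} + 979 = \frac{7101043}{7275}$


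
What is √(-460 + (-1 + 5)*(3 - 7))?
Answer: 2*I*√119 ≈ 21.817*I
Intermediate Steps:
√(-460 + (-1 + 5)*(3 - 7)) = √(-460 + 4*(-4)) = √(-460 - 16) = √(-476) = 2*I*√119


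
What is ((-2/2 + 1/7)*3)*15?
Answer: -270/7 ≈ -38.571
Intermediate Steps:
((-2/2 + 1/7)*3)*15 = ((-2*½ + 1*(⅐))*3)*15 = ((-1 + ⅐)*3)*15 = -6/7*3*15 = -18/7*15 = -270/7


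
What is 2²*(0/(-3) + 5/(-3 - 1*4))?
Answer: -20/7 ≈ -2.8571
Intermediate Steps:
2²*(0/(-3) + 5/(-3 - 1*4)) = 4*(0*(-⅓) + 5/(-3 - 4)) = 4*(0 + 5/(-7)) = 4*(0 + 5*(-⅐)) = 4*(0 - 5/7) = 4*(-5/7) = -20/7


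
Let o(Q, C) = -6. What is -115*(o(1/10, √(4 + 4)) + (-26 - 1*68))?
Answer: 11500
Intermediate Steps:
-115*(o(1/10, √(4 + 4)) + (-26 - 1*68)) = -115*(-6 + (-26 - 1*68)) = -115*(-6 + (-26 - 68)) = -115*(-6 - 94) = -115*(-100) = 11500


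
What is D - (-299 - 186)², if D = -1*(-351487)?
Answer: 116262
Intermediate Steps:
D = 351487
D - (-299 - 186)² = 351487 - (-299 - 186)² = 351487 - 1*(-485)² = 351487 - 1*235225 = 351487 - 235225 = 116262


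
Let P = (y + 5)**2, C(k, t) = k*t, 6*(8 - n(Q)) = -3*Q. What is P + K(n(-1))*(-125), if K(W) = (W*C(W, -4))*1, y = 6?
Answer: 28246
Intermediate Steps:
n(Q) = 8 + Q/2 (n(Q) = 8 - (-1)*Q/2 = 8 + Q/2)
P = 121 (P = (6 + 5)**2 = 11**2 = 121)
K(W) = -4*W**2 (K(W) = (W*(W*(-4)))*1 = (W*(-4*W))*1 = -4*W**2*1 = -4*W**2)
P + K(n(-1))*(-125) = 121 - 4*(8 + (1/2)*(-1))**2*(-125) = 121 - 4*(8 - 1/2)**2*(-125) = 121 - 4*(15/2)**2*(-125) = 121 - 4*225/4*(-125) = 121 - 225*(-125) = 121 + 28125 = 28246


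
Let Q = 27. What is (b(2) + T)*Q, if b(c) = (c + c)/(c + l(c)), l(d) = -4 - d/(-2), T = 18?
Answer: 378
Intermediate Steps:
l(d) = -4 + d/2 (l(d) = -4 - d*(-1)/2 = -4 - (-1)*d/2 = -4 + d/2)
b(c) = 2*c/(-4 + 3*c/2) (b(c) = (c + c)/(c + (-4 + c/2)) = (2*c)/(-4 + 3*c/2) = 2*c/(-4 + 3*c/2))
(b(2) + T)*Q = (4*2/(-8 + 3*2) + 18)*27 = (4*2/(-8 + 6) + 18)*27 = (4*2/(-2) + 18)*27 = (4*2*(-½) + 18)*27 = (-4 + 18)*27 = 14*27 = 378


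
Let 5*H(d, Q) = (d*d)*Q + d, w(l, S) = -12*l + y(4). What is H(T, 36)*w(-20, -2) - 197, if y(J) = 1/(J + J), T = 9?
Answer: 1122209/8 ≈ 1.4028e+5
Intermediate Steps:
y(J) = 1/(2*J)
w(l, S) = ⅛ - 12*l (w(l, S) = -12*l + (½)/4 = -12*l + (½)*(¼) = -12*l + ⅛ = ⅛ - 12*l)
H(d, Q) = d/5 + Q*d²/5 (H(d, Q) = ((d*d)*Q + d)/5 = (d²*Q + d)/5 = (Q*d² + d)/5 = (d + Q*d²)/5 = d/5 + Q*d²/5)
H(T, 36)*w(-20, -2) - 197 = ((⅕)*9*(1 + 36*9))*(⅛ - 12*(-20)) - 197 = ((⅕)*9*(1 + 324))*(⅛ + 240) - 197 = ((⅕)*9*325)*(1921/8) - 197 = 585*(1921/8) - 197 = 1123785/8 - 197 = 1122209/8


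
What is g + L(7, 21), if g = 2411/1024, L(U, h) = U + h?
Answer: 31083/1024 ≈ 30.354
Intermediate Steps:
g = 2411/1024 (g = 2411*(1/1024) = 2411/1024 ≈ 2.3545)
g + L(7, 21) = 2411/1024 + (7 + 21) = 2411/1024 + 28 = 31083/1024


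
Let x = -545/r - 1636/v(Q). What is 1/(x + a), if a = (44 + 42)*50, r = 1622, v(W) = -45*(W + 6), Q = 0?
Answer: 218970/942824221 ≈ 0.00023225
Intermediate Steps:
v(W) = -270 - 45*W (v(W) = -45*(6 + W) = -270 - 45*W)
a = 4300 (a = 86*50 = 4300)
x = 1253221/218970 (x = -545/1622 - 1636/(-270 - 45*0) = -545*1/1622 - 1636/(-270 + 0) = -545/1622 - 1636/(-270) = -545/1622 - 1636*(-1/270) = -545/1622 + 818/135 = 1253221/218970 ≈ 5.7233)
1/(x + a) = 1/(1253221/218970 + 4300) = 1/(942824221/218970) = 218970/942824221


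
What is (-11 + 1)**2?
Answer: 100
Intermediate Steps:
(-11 + 1)**2 = (-10)**2 = 100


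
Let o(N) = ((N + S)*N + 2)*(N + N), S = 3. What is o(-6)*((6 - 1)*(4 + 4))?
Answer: -9600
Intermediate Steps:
o(N) = 2*N*(2 + N*(3 + N)) (o(N) = ((N + 3)*N + 2)*(N + N) = ((3 + N)*N + 2)*(2*N) = (N*(3 + N) + 2)*(2*N) = (2 + N*(3 + N))*(2*N) = 2*N*(2 + N*(3 + N)))
o(-6)*((6 - 1)*(4 + 4)) = (2*(-6)*(2 + (-6)**2 + 3*(-6)))*((6 - 1)*(4 + 4)) = (2*(-6)*(2 + 36 - 18))*(5*8) = (2*(-6)*20)*40 = -240*40 = -9600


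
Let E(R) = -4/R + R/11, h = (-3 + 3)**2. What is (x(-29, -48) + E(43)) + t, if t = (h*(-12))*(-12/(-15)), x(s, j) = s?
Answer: -11912/473 ≈ -25.184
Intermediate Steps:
h = 0 (h = 0**2 = 0)
E(R) = -4/R + R/11 (E(R) = -4/R + R*(1/11) = -4/R + R/11)
t = 0 (t = (0*(-12))*(-12/(-15)) = 0*(-12*(-1/15)) = 0*(4/5) = 0)
(x(-29, -48) + E(43)) + t = (-29 + (-4/43 + (1/11)*43)) + 0 = (-29 + (-4*1/43 + 43/11)) + 0 = (-29 + (-4/43 + 43/11)) + 0 = (-29 + 1805/473) + 0 = -11912/473 + 0 = -11912/473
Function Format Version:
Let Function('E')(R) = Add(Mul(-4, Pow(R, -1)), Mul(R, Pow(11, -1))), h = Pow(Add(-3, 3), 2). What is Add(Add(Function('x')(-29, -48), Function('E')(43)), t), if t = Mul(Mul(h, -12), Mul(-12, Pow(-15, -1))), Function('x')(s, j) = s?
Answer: Rational(-11912, 473) ≈ -25.184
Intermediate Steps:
h = 0 (h = Pow(0, 2) = 0)
Function('E')(R) = Add(Mul(-4, Pow(R, -1)), Mul(Rational(1, 11), R)) (Function('E')(R) = Add(Mul(-4, Pow(R, -1)), Mul(R, Rational(1, 11))) = Add(Mul(-4, Pow(R, -1)), Mul(Rational(1, 11), R)))
t = 0 (t = Mul(Mul(0, -12), Mul(-12, Pow(-15, -1))) = Mul(0, Mul(-12, Rational(-1, 15))) = Mul(0, Rational(4, 5)) = 0)
Add(Add(Function('x')(-29, -48), Function('E')(43)), t) = Add(Add(-29, Add(Mul(-4, Pow(43, -1)), Mul(Rational(1, 11), 43))), 0) = Add(Add(-29, Add(Mul(-4, Rational(1, 43)), Rational(43, 11))), 0) = Add(Add(-29, Add(Rational(-4, 43), Rational(43, 11))), 0) = Add(Add(-29, Rational(1805, 473)), 0) = Add(Rational(-11912, 473), 0) = Rational(-11912, 473)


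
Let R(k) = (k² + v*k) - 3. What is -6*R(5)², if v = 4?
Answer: -10584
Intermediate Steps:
R(k) = -3 + k² + 4*k (R(k) = (k² + 4*k) - 3 = -3 + k² + 4*k)
-6*R(5)² = -6*(-3 + 5² + 4*5)² = -6*(-3 + 25 + 20)² = -6*42² = -6*1764 = -10584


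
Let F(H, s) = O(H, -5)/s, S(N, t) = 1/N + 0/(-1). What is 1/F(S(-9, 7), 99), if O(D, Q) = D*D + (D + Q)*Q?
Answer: 8019/2071 ≈ 3.8720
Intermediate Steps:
O(D, Q) = D² + Q*(D + Q)
S(N, t) = 1/N (S(N, t) = 1/N + 0*(-1) = 1/N + 0 = 1/N)
F(H, s) = (25 + H² - 5*H)/s (F(H, s) = (H² + (-5)² + H*(-5))/s = (H² + 25 - 5*H)/s = (25 + H² - 5*H)/s)
1/F(S(-9, 7), 99) = 1/((25 + (1/(-9))² - 5/(-9))/99) = 1/((25 + (-⅑)² - 5*(-⅑))/99) = 1/((25 + 1/81 + 5/9)/99) = 1/((1/99)*(2071/81)) = 1/(2071/8019) = 8019/2071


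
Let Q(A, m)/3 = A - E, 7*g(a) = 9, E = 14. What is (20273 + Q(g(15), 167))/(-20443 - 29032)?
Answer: -141644/346325 ≈ -0.40899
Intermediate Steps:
g(a) = 9/7 (g(a) = (1/7)*9 = 9/7)
Q(A, m) = -42 + 3*A (Q(A, m) = 3*(A - 1*14) = 3*(A - 14) = 3*(-14 + A) = -42 + 3*A)
(20273 + Q(g(15), 167))/(-20443 - 29032) = (20273 + (-42 + 3*(9/7)))/(-20443 - 29032) = (20273 + (-42 + 27/7))/(-49475) = (20273 - 267/7)*(-1/49475) = (141644/7)*(-1/49475) = -141644/346325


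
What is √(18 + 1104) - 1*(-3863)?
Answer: 3863 + √1122 ≈ 3896.5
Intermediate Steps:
√(18 + 1104) - 1*(-3863) = √1122 + 3863 = 3863 + √1122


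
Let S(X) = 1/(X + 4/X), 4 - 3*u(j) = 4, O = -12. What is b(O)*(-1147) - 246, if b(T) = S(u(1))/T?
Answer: -246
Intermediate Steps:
u(j) = 0 (u(j) = 4/3 - ⅓*4 = 4/3 - 4/3 = 0)
b(T) = 0 (b(T) = (0/(4 + 0²))/T = (0/(4 + 0))/T = (0/4)/T = (0*(¼))/T = 0/T = 0)
b(O)*(-1147) - 246 = 0*(-1147) - 246 = 0 - 246 = -246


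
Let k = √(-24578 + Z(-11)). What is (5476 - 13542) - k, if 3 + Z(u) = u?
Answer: -8066 - 4*I*√1537 ≈ -8066.0 - 156.82*I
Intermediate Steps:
Z(u) = -3 + u
k = 4*I*√1537 (k = √(-24578 + (-3 - 11)) = √(-24578 - 14) = √(-24592) = 4*I*√1537 ≈ 156.82*I)
(5476 - 13542) - k = (5476 - 13542) - 4*I*√1537 = -8066 - 4*I*√1537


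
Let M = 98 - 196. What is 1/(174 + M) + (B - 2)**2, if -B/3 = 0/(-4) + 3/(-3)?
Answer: 77/76 ≈ 1.0132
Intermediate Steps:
B = 3 (B = -3*(0/(-4) + 3/(-3)) = -3*(0*(-1/4) + 3*(-1/3)) = -3*(0 - 1) = -3*(-1) = 3)
M = -98
1/(174 + M) + (B - 2)**2 = 1/(174 - 98) + (3 - 2)**2 = 1/76 + 1**2 = 1/76 + 1 = 77/76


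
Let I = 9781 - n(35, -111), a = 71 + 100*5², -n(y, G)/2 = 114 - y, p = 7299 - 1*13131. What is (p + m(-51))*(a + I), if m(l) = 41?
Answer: -72445410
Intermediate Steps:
p = -5832 (p = 7299 - 13131 = -5832)
n(y, G) = -228 + 2*y (n(y, G) = -2*(114 - y) = -228 + 2*y)
a = 2571 (a = 71 + 100*25 = 71 + 2500 = 2571)
I = 9939 (I = 9781 - (-228 + 2*35) = 9781 - (-228 + 70) = 9781 - 1*(-158) = 9781 + 158 = 9939)
(p + m(-51))*(a + I) = (-5832 + 41)*(2571 + 9939) = -5791*12510 = -72445410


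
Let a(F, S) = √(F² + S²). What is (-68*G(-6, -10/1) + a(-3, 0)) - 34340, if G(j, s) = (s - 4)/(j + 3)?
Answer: -103963/3 ≈ -34654.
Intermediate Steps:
G(j, s) = (-4 + s)/(3 + j)
(-68*G(-6, -10/1) + a(-3, 0)) - 34340 = (-68*(-4 - 10/1)/(3 - 6) + √((-3)² + 0²)) - 34340 = (-68*(-4 - 10*1)/(-3) + √(9 + 0)) - 34340 = (-(-68)*(-4 - 10)/3 + √9) - 34340 = (-(-68)*(-14)/3 + 3) - 34340 = (-68*14/3 + 3) - 34340 = (-952/3 + 3) - 34340 = -943/3 - 34340 = -103963/3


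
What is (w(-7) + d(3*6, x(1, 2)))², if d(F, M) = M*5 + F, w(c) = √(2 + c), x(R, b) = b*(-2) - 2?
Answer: (12 - I*√5)² ≈ 139.0 - 53.666*I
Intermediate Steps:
x(R, b) = -2 - 2*b (x(R, b) = -2*b - 2 = -2 - 2*b)
d(F, M) = F + 5*M (d(F, M) = 5*M + F = F + 5*M)
(w(-7) + d(3*6, x(1, 2)))² = (√(2 - 7) + (3*6 + 5*(-2 - 2*2)))² = (√(-5) + (18 + 5*(-2 - 4)))² = (I*√5 + (18 + 5*(-6)))² = (I*√5 + (18 - 30))² = (I*√5 - 12)² = (-12 + I*√5)²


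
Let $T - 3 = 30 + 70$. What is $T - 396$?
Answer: $-293$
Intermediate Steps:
$T = 103$ ($T = 3 + \left(30 + 70\right) = 3 + 100 = 103$)
$T - 396 = 103 - 396 = -293$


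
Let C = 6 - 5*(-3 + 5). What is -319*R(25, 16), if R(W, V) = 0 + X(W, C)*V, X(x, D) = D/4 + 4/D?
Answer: 10208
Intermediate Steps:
C = -4 (C = 6 - 5*2 = 6 - 10 = -4)
X(x, D) = 4/D + D/4 (X(x, D) = D*(¼) + 4/D = D/4 + 4/D = 4/D + D/4)
R(W, V) = -2*V (R(W, V) = 0 + (4/(-4) + (¼)*(-4))*V = 0 + (4*(-¼) - 1)*V = 0 + (-1 - 1)*V = 0 - 2*V = -2*V)
-319*R(25, 16) = -(-638)*16 = -319*(-32) = 10208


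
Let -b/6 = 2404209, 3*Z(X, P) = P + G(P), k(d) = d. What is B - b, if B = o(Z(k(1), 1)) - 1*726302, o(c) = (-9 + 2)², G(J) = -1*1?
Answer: 13699001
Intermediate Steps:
G(J) = -1
Z(X, P) = -⅓ + P/3 (Z(X, P) = (P - 1)/3 = (-1 + P)/3 = -⅓ + P/3)
b = -14425254 (b = -6*2404209 = -14425254)
o(c) = 49 (o(c) = (-7)² = 49)
B = -726253 (B = 49 - 1*726302 = 49 - 726302 = -726253)
B - b = -726253 - 1*(-14425254) = -726253 + 14425254 = 13699001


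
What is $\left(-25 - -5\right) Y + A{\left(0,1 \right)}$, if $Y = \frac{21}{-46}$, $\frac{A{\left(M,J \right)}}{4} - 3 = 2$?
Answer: $\frac{670}{23} \approx 29.13$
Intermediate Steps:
$A{\left(M,J \right)} = 20$ ($A{\left(M,J \right)} = 12 + 4 \cdot 2 = 12 + 8 = 20$)
$Y = - \frac{21}{46}$ ($Y = 21 \left(- \frac{1}{46}\right) = - \frac{21}{46} \approx -0.45652$)
$\left(-25 - -5\right) Y + A{\left(0,1 \right)} = \left(-25 - -5\right) \left(- \frac{21}{46}\right) + 20 = \left(-25 + 5\right) \left(- \frac{21}{46}\right) + 20 = \left(-20\right) \left(- \frac{21}{46}\right) + 20 = \frac{210}{23} + 20 = \frac{670}{23}$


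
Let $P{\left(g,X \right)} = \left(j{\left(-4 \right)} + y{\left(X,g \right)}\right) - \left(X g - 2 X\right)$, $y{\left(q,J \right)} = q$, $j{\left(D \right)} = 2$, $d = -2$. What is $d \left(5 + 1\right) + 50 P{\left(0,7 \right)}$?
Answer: $1138$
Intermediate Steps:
$P{\left(g,X \right)} = 2 + 3 X - X g$ ($P{\left(g,X \right)} = \left(2 + X\right) - \left(X g - 2 X\right) = \left(2 + X\right) - \left(- 2 X + X g\right) = 2 + 3 X - X g$)
$d \left(5 + 1\right) + 50 P{\left(0,7 \right)} = - 2 \left(5 + 1\right) + 50 \left(2 + 3 \cdot 7 - 7 \cdot 0\right) = \left(-2\right) 6 + 50 \left(2 + 21 + 0\right) = -12 + 50 \cdot 23 = -12 + 1150 = 1138$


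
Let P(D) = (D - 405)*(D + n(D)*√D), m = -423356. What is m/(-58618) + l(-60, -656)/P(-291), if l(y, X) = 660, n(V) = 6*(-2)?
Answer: 1068449587/147893214 - 22*I*√291/244731 ≈ 7.2245 - 0.0015335*I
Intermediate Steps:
n(V) = -12
P(D) = (-405 + D)*(D - 12*√D) (P(D) = (D - 405)*(D - 12*√D) = (-405 + D)*(D - 12*√D))
m/(-58618) + l(-60, -656)/P(-291) = -423356/(-58618) + 660/((-291)² - 405*(-291) - (-3492)*I*√291 + 4860*√(-291)) = -423356*(-1/58618) + 660/(84681 + 117855 - (-3492)*I*√291 + 4860*(I*√291)) = 211678/29309 + 660/(84681 + 117855 + 3492*I*√291 + 4860*I*√291) = 211678/29309 + 660/(202536 + 8352*I*√291)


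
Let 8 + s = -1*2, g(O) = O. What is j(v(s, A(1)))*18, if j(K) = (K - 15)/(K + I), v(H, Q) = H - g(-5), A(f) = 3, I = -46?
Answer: 120/17 ≈ 7.0588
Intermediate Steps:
s = -10 (s = -8 - 1*2 = -8 - 2 = -10)
v(H, Q) = 5 + H (v(H, Q) = H - 1*(-5) = H + 5 = 5 + H)
j(K) = (-15 + K)/(-46 + K) (j(K) = (K - 15)/(K - 46) = (-15 + K)/(-46 + K))
j(v(s, A(1)))*18 = ((-15 + (5 - 10))/(-46 + (5 - 10)))*18 = ((-15 - 5)/(-46 - 5))*18 = (-20/(-51))*18 = -1/51*(-20)*18 = (20/51)*18 = 120/17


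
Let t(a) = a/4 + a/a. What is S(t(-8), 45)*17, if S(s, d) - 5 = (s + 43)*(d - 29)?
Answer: 11509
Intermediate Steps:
t(a) = 1 + a/4 (t(a) = a*(1/4) + 1 = a/4 + 1 = 1 + a/4)
S(s, d) = 5 + (-29 + d)*(43 + s) (S(s, d) = 5 + (s + 43)*(d - 29) = 5 + (43 + s)*(-29 + d) = 5 + (-29 + d)*(43 + s))
S(t(-8), 45)*17 = (-1242 - 29*(1 + (1/4)*(-8)) + 43*45 + 45*(1 + (1/4)*(-8)))*17 = (-1242 - 29*(1 - 2) + 1935 + 45*(1 - 2))*17 = (-1242 - 29*(-1) + 1935 + 45*(-1))*17 = (-1242 + 29 + 1935 - 45)*17 = 677*17 = 11509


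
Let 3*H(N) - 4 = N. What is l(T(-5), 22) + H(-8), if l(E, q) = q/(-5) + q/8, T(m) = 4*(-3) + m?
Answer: -179/60 ≈ -2.9833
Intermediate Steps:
H(N) = 4/3 + N/3
T(m) = -12 + m
l(E, q) = -3*q/40 (l(E, q) = q*(-⅕) + q*(⅛) = -q/5 + q/8 = -3*q/40)
l(T(-5), 22) + H(-8) = -3/40*22 + (4/3 + (⅓)*(-8)) = -33/20 + (4/3 - 8/3) = -33/20 - 4/3 = -179/60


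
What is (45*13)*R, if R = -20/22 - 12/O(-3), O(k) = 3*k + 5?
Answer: 13455/11 ≈ 1223.2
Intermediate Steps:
O(k) = 5 + 3*k
R = 23/11 (R = -20/22 - 12/(5 + 3*(-3)) = -20*1/22 - 12/(5 - 9) = -10/11 - 12/(-4) = -10/11 - 12*(-1/4) = -10/11 + 3 = 23/11 ≈ 2.0909)
(45*13)*R = (45*13)*(23/11) = 585*(23/11) = 13455/11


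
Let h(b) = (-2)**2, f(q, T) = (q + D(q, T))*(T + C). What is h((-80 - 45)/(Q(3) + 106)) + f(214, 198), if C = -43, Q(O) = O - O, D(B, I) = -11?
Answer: 31469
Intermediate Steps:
Q(O) = 0
f(q, T) = (-43 + T)*(-11 + q) (f(q, T) = (q - 11)*(T - 43) = (-11 + q)*(-43 + T) = (-43 + T)*(-11 + q))
h(b) = 4
h((-80 - 45)/(Q(3) + 106)) + f(214, 198) = 4 + (473 - 43*214 - 11*198 + 198*214) = 4 + (473 - 9202 - 2178 + 42372) = 4 + 31465 = 31469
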